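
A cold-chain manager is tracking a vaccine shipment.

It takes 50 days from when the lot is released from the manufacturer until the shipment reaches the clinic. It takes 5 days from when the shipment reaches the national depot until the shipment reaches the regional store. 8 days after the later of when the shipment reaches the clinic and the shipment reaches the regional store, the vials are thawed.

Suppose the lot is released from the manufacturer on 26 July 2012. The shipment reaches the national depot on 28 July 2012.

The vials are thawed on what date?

The lot is released from the manufacturer: Jul 26, 2012.
The shipment reaches the clinic: Jul 26, 2012 + 50 days = Sep 14, 2012.
The shipment reaches the national depot: Jul 28, 2012.
The shipment reaches the regional store: Jul 28, 2012 + 5 days = Aug 2, 2012.
Both prerequisites met — the shipment reaches the clinic (Sep 14, 2012), the shipment reaches the regional store (Aug 2, 2012); the later is Sep 14, 2012.
The vials are thawed: Sep 14, 2012 + 8 days = Sep 22, 2012.

22 September 2012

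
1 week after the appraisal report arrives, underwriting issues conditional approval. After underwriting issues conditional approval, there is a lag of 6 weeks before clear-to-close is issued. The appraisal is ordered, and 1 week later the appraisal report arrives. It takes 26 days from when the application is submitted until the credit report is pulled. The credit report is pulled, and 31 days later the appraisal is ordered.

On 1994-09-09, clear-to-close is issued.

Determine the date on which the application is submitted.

1994-05-19

Clear-to-close is issued: Sep 9, 1994.
Underwriting issues conditional approval: Sep 9, 1994 − 6 weeks = Jul 29, 1994.
The appraisal report arrives: Jul 29, 1994 − 1 week = Jul 22, 1994.
The appraisal is ordered: Jul 22, 1994 − 1 week = Jul 15, 1994.
The credit report is pulled: Jul 15, 1994 − 31 days = Jun 14, 1994.
The application is submitted: Jun 14, 1994 − 26 days = May 19, 1994.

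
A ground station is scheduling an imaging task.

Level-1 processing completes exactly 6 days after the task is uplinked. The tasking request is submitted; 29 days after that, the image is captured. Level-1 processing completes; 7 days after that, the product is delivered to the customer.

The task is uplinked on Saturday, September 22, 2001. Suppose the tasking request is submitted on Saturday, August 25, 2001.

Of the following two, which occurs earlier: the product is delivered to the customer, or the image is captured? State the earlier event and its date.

The task is uplinked: Sep 22, 2001.
Level-1 processing completes: Sep 22, 2001 + 6 days = Sep 28, 2001.
The product is delivered to the customer: Sep 28, 2001 + 7 days = Oct 5, 2001.
The tasking request is submitted: Aug 25, 2001.
The image is captured: Aug 25, 2001 + 29 days = Sep 23, 2001.
Comparing: the product is delivered to the customer on Oct 5, 2001 vs the image is captured on Sep 23, 2001. Earlier: the image is captured.

The image is captured — Sunday, September 23, 2001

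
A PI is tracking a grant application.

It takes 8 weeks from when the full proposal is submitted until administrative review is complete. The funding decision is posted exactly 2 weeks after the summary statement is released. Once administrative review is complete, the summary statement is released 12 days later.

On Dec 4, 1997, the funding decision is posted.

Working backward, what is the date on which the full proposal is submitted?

Sep 13, 1997

The funding decision is posted: Dec 4, 1997.
The summary statement is released: Dec 4, 1997 − 2 weeks = Nov 20, 1997.
Administrative review is complete: Nov 20, 1997 − 12 days = Nov 8, 1997.
The full proposal is submitted: Nov 8, 1997 − 8 weeks = Sep 13, 1997.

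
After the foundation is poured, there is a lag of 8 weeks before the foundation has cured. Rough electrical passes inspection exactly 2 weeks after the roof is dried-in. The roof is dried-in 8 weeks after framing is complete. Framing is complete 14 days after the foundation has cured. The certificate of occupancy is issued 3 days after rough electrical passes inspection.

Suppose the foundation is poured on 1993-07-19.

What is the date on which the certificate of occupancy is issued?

The foundation is poured: Jul 19, 1993.
The foundation has cured: Jul 19, 1993 + 8 weeks = Sep 13, 1993.
Framing is complete: Sep 13, 1993 + 14 days = Sep 27, 1993.
The roof is dried-in: Sep 27, 1993 + 8 weeks = Nov 22, 1993.
Rough electrical passes inspection: Nov 22, 1993 + 2 weeks = Dec 6, 1993.
The certificate of occupancy is issued: Dec 6, 1993 + 3 days = Dec 9, 1993.

1993-12-09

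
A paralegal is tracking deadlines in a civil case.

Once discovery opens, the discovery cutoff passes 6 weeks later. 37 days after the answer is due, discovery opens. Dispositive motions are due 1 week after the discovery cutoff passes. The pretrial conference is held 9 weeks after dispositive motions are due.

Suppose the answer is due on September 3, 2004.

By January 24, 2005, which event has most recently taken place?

The answer is due: Sep 3, 2004.
Discovery opens: Sep 3, 2004 + 37 days = Oct 10, 2004.
The discovery cutoff passes: Oct 10, 2004 + 6 weeks = Nov 21, 2004.
Dispositive motions are due: Nov 21, 2004 + 1 week = Nov 28, 2004.
The pretrial conference is held: Nov 28, 2004 + 9 weeks = Jan 30, 2005.
Jan 24, 2005 falls between when dispositive motions are due (Nov 28, 2004) and when the pretrial conference is held (Jan 30, 2005).

Dispositive motions are due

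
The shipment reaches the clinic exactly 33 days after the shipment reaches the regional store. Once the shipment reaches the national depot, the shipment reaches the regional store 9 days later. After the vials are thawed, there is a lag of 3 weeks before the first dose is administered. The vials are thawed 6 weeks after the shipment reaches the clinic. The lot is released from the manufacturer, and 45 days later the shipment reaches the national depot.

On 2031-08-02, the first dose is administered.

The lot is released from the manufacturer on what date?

The first dose is administered: Aug 2, 2031.
The vials are thawed: Aug 2, 2031 − 3 weeks = Jul 12, 2031.
The shipment reaches the clinic: Jul 12, 2031 − 6 weeks = May 31, 2031.
The shipment reaches the regional store: May 31, 2031 − 33 days = Apr 28, 2031.
The shipment reaches the national depot: Apr 28, 2031 − 9 days = Apr 19, 2031.
The lot is released from the manufacturer: Apr 19, 2031 − 45 days = Mar 5, 2031.

2031-03-05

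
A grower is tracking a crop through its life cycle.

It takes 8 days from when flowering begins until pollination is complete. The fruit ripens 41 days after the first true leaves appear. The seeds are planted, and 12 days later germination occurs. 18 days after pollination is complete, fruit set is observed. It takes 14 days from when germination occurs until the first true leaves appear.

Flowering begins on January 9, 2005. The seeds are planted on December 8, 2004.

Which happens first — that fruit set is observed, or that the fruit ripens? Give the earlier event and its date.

Flowering begins: Jan 9, 2005.
Pollination is complete: Jan 9, 2005 + 8 days = Jan 17, 2005.
Fruit set is observed: Jan 17, 2005 + 18 days = Feb 4, 2005.
The seeds are planted: Dec 8, 2004.
Germination occurs: Dec 8, 2004 + 12 days = Dec 20, 2004.
The first true leaves appear: Dec 20, 2004 + 14 days = Jan 3, 2005.
The fruit ripens: Jan 3, 2005 + 41 days = Feb 13, 2005.
Comparing: fruit set is observed on Feb 4, 2005 vs the fruit ripens on Feb 13, 2005. Earlier: fruit set is observed.

Fruit set is observed — February 4, 2005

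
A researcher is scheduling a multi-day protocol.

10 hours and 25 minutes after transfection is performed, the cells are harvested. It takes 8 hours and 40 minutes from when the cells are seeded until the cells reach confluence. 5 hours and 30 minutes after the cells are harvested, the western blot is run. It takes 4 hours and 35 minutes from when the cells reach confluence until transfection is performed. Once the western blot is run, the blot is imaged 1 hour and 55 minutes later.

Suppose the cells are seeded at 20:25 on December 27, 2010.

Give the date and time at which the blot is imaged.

03:30 on December 29, 2010

The cells are seeded: 20:25 Dec 27, 2010.
The cells reach confluence: 20:25 Dec 27, 2010 + 8h40m = 05:05 Dec 28, 2010.
Transfection is performed: 05:05 Dec 28, 2010 + 4h35m = 09:40 Dec 28, 2010.
The cells are harvested: 09:40 Dec 28, 2010 + 10h25m = 20:05 Dec 28, 2010.
The western blot is run: 20:05 Dec 28, 2010 + 5h30m = 01:35 Dec 29, 2010.
The blot is imaged: 01:35 Dec 29, 2010 + 1h55m = 03:30 Dec 29, 2010.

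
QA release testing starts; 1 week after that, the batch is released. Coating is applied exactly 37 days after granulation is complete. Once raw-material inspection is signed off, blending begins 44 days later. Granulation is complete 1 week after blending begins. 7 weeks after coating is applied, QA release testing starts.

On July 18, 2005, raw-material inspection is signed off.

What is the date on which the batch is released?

December 9, 2005

Raw-material inspection is signed off: Jul 18, 2005.
Blending begins: Jul 18, 2005 + 44 days = Aug 31, 2005.
Granulation is complete: Aug 31, 2005 + 1 week = Sep 7, 2005.
Coating is applied: Sep 7, 2005 + 37 days = Oct 14, 2005.
QA release testing starts: Oct 14, 2005 + 7 weeks = Dec 2, 2005.
The batch is released: Dec 2, 2005 + 1 week = Dec 9, 2005.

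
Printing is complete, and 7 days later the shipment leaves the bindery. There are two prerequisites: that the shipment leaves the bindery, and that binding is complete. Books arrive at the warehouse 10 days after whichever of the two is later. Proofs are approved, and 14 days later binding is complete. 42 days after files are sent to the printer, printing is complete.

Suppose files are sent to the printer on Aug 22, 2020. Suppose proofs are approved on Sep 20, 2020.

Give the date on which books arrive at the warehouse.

Files are sent to the printer: Aug 22, 2020.
Printing is complete: Aug 22, 2020 + 42 days = Oct 3, 2020.
The shipment leaves the bindery: Oct 3, 2020 + 7 days = Oct 10, 2020.
Proofs are approved: Sep 20, 2020.
Binding is complete: Sep 20, 2020 + 14 days = Oct 4, 2020.
Both prerequisites met — the shipment leaves the bindery (Oct 10, 2020), binding is complete (Oct 4, 2020); the later is Oct 10, 2020.
Books arrive at the warehouse: Oct 10, 2020 + 10 days = Oct 20, 2020.

Oct 20, 2020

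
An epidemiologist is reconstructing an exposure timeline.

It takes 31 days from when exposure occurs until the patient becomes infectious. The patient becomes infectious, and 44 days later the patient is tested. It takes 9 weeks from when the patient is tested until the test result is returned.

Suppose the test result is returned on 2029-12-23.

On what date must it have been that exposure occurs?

The test result is returned: Dec 23, 2029.
The patient is tested: Dec 23, 2029 − 9 weeks = Oct 21, 2029.
The patient becomes infectious: Oct 21, 2029 − 44 days = Sep 7, 2029.
Exposure occurs: Sep 7, 2029 − 31 days = Aug 7, 2029.

2029-08-07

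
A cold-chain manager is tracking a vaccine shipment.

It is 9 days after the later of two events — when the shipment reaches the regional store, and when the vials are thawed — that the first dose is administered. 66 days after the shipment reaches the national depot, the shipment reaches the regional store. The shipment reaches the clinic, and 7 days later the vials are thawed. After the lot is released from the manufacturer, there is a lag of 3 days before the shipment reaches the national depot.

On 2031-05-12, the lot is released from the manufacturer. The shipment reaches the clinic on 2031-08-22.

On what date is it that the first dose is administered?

The lot is released from the manufacturer: May 12, 2031.
The shipment reaches the national depot: May 12, 2031 + 3 days = May 15, 2031.
The shipment reaches the regional store: May 15, 2031 + 66 days = Jul 20, 2031.
The shipment reaches the clinic: Aug 22, 2031.
The vials are thawed: Aug 22, 2031 + 7 days = Aug 29, 2031.
Both prerequisites met — the shipment reaches the regional store (Jul 20, 2031), the vials are thawed (Aug 29, 2031); the later is Aug 29, 2031.
The first dose is administered: Aug 29, 2031 + 9 days = Sep 7, 2031.

2031-09-07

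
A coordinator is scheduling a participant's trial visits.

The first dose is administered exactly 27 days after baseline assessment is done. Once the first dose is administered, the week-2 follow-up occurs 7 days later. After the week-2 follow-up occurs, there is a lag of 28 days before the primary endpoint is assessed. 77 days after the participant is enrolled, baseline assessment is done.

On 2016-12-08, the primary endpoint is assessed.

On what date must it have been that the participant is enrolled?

The primary endpoint is assessed: Dec 8, 2016.
The week-2 follow-up occurs: Dec 8, 2016 − 28 days = Nov 10, 2016.
The first dose is administered: Nov 10, 2016 − 7 days = Nov 3, 2016.
Baseline assessment is done: Nov 3, 2016 − 27 days = Oct 7, 2016.
The participant is enrolled: Oct 7, 2016 − 77 days = Jul 22, 2016.

2016-07-22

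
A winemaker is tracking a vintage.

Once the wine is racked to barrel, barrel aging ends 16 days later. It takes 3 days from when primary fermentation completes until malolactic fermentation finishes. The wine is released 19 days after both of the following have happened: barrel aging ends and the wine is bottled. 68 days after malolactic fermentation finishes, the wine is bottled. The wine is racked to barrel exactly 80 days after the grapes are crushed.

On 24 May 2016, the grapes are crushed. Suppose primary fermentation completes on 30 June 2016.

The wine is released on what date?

28 September 2016

The grapes are crushed: May 24, 2016.
The wine is racked to barrel: May 24, 2016 + 80 days = Aug 12, 2016.
Barrel aging ends: Aug 12, 2016 + 16 days = Aug 28, 2016.
Primary fermentation completes: Jun 30, 2016.
Malolactic fermentation finishes: Jun 30, 2016 + 3 days = Jul 3, 2016.
The wine is bottled: Jul 3, 2016 + 68 days = Sep 9, 2016.
Both prerequisites met — barrel aging ends (Aug 28, 2016), the wine is bottled (Sep 9, 2016); the later is Sep 9, 2016.
The wine is released: Sep 9, 2016 + 19 days = Sep 28, 2016.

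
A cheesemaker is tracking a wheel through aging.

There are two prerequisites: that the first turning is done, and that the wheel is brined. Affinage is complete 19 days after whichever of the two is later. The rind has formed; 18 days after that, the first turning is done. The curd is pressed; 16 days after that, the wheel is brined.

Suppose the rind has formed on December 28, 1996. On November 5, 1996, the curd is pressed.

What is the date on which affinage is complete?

The rind has formed: Dec 28, 1996.
The first turning is done: Dec 28, 1996 + 18 days = Jan 15, 1997.
The curd is pressed: Nov 5, 1996.
The wheel is brined: Nov 5, 1996 + 16 days = Nov 21, 1996.
Both prerequisites met — the first turning is done (Jan 15, 1997), the wheel is brined (Nov 21, 1996); the later is Jan 15, 1997.
Affinage is complete: Jan 15, 1997 + 19 days = Feb 3, 1997.

February 3, 1997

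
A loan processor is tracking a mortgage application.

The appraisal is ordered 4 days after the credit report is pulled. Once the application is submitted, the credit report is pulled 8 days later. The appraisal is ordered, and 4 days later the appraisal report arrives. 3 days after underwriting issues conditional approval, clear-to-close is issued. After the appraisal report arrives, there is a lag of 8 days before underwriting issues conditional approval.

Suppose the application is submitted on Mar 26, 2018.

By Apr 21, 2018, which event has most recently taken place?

Underwriting issues conditional approval

The application is submitted: Mar 26, 2018.
The credit report is pulled: Mar 26, 2018 + 8 days = Apr 3, 2018.
The appraisal is ordered: Apr 3, 2018 + 4 days = Apr 7, 2018.
The appraisal report arrives: Apr 7, 2018 + 4 days = Apr 11, 2018.
Underwriting issues conditional approval: Apr 11, 2018 + 8 days = Apr 19, 2018.
Clear-to-close is issued: Apr 19, 2018 + 3 days = Apr 22, 2018.
Apr 21, 2018 falls between when underwriting issues conditional approval (Apr 19, 2018) and when clear-to-close is issued (Apr 22, 2018).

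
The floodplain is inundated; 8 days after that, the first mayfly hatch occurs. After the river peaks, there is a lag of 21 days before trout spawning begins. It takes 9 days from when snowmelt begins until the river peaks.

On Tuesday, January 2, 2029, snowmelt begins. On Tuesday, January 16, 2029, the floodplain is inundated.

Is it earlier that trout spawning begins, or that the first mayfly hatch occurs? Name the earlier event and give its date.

Snowmelt begins: Jan 2, 2029.
The river peaks: Jan 2, 2029 + 9 days = Jan 11, 2029.
Trout spawning begins: Jan 11, 2029 + 21 days = Feb 1, 2029.
The floodplain is inundated: Jan 16, 2029.
The first mayfly hatch occurs: Jan 16, 2029 + 8 days = Jan 24, 2029.
Comparing: trout spawning begins on Feb 1, 2029 vs the first mayfly hatch occurs on Jan 24, 2029. Earlier: the first mayfly hatch occurs.

The first mayfly hatch occurs — Wednesday, January 24, 2029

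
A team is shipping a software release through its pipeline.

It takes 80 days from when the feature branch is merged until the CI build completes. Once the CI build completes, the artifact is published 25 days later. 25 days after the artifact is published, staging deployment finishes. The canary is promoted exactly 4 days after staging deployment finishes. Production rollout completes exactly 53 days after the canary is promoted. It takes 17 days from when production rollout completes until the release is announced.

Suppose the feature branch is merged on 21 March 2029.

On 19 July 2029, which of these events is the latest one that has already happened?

The artifact is published

The feature branch is merged: Mar 21, 2029.
The CI build completes: Mar 21, 2029 + 80 days = Jun 9, 2029.
The artifact is published: Jun 9, 2029 + 25 days = Jul 4, 2029.
Staging deployment finishes: Jul 4, 2029 + 25 days = Jul 29, 2029.
The canary is promoted: Jul 29, 2029 + 4 days = Aug 2, 2029.
Production rollout completes: Aug 2, 2029 + 53 days = Sep 24, 2029.
The release is announced: Sep 24, 2029 + 17 days = Oct 11, 2029.
Jul 19, 2029 falls between when the artifact is published (Jul 4, 2029) and when staging deployment finishes (Jul 29, 2029).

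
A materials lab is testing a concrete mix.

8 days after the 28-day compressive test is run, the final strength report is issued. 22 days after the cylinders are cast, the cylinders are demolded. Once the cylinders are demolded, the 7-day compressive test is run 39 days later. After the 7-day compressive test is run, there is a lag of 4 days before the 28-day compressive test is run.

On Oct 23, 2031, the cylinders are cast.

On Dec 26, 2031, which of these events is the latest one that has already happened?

The 7-day compressive test is run

The cylinders are cast: Oct 23, 2031.
The cylinders are demolded: Oct 23, 2031 + 22 days = Nov 14, 2031.
The 7-day compressive test is run: Nov 14, 2031 + 39 days = Dec 23, 2031.
The 28-day compressive test is run: Dec 23, 2031 + 4 days = Dec 27, 2031.
The final strength report is issued: Dec 27, 2031 + 8 days = Jan 4, 2032.
Dec 26, 2031 falls between when the 7-day compressive test is run (Dec 23, 2031) and when the 28-day compressive test is run (Dec 27, 2031).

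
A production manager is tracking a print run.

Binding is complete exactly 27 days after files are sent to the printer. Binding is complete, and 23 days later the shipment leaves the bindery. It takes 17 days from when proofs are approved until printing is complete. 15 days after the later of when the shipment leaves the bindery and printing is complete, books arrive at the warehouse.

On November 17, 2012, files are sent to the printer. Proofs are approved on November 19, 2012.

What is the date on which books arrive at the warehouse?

January 21, 2013

Files are sent to the printer: Nov 17, 2012.
Binding is complete: Nov 17, 2012 + 27 days = Dec 14, 2012.
The shipment leaves the bindery: Dec 14, 2012 + 23 days = Jan 6, 2013.
Proofs are approved: Nov 19, 2012.
Printing is complete: Nov 19, 2012 + 17 days = Dec 6, 2012.
Both prerequisites met — the shipment leaves the bindery (Jan 6, 2013), printing is complete (Dec 6, 2012); the later is Jan 6, 2013.
Books arrive at the warehouse: Jan 6, 2013 + 15 days = Jan 21, 2013.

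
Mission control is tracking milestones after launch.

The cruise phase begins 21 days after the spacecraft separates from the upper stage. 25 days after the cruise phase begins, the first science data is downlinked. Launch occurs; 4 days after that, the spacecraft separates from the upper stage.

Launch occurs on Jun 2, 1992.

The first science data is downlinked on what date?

Launch occurs: Jun 2, 1992.
The spacecraft separates from the upper stage: Jun 2, 1992 + 4 days = Jun 6, 1992.
The cruise phase begins: Jun 6, 1992 + 21 days = Jun 27, 1992.
The first science data is downlinked: Jun 27, 1992 + 25 days = Jul 22, 1992.

Jul 22, 1992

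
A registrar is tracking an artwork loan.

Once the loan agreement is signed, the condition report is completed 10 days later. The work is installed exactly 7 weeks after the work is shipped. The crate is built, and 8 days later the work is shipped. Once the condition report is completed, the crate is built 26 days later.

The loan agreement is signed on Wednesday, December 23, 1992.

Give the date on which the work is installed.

The loan agreement is signed: Dec 23, 1992.
The condition report is completed: Dec 23, 1992 + 10 days = Jan 2, 1993.
The crate is built: Jan 2, 1993 + 26 days = Jan 28, 1993.
The work is shipped: Jan 28, 1993 + 8 days = Feb 5, 1993.
The work is installed: Feb 5, 1993 + 7 weeks = Mar 26, 1993.

Friday, March 26, 1993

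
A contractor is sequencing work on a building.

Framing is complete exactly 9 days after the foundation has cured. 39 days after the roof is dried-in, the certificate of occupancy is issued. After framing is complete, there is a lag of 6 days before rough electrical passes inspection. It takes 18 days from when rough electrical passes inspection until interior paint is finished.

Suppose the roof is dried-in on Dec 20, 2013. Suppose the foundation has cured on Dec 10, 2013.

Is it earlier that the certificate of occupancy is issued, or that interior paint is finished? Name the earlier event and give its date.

The roof is dried-in: Dec 20, 2013.
The certificate of occupancy is issued: Dec 20, 2013 + 39 days = Jan 28, 2014.
The foundation has cured: Dec 10, 2013.
Framing is complete: Dec 10, 2013 + 9 days = Dec 19, 2013.
Rough electrical passes inspection: Dec 19, 2013 + 6 days = Dec 25, 2013.
Interior paint is finished: Dec 25, 2013 + 18 days = Jan 12, 2014.
Comparing: the certificate of occupancy is issued on Jan 28, 2014 vs interior paint is finished on Jan 12, 2014. Earlier: interior paint is finished.

Interior paint is finished — Jan 12, 2014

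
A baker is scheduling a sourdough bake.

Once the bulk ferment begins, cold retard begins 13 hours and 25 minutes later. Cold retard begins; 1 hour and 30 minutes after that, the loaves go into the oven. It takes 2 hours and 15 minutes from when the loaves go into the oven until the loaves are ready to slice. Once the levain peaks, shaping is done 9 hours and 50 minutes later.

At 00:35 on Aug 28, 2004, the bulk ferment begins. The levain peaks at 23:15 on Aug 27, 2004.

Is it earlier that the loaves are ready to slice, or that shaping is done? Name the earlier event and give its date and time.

Shaping is done — 09:05 on Aug 28, 2004

The bulk ferment begins: 00:35 Aug 28, 2004.
Cold retard begins: 00:35 Aug 28, 2004 + 13h25m = 14:00 Aug 28, 2004.
The loaves go into the oven: 14:00 Aug 28, 2004 + 1h30m = 15:30 Aug 28, 2004.
The loaves are ready to slice: 15:30 Aug 28, 2004 + 2h15m = 17:45 Aug 28, 2004.
The levain peaks: 23:15 Aug 27, 2004.
Shaping is done: 23:15 Aug 27, 2004 + 9h50m = 09:05 Aug 28, 2004.
Comparing: the loaves are ready to slice at 17:45 Aug 28, 2004 vs shaping is done at 09:05 Aug 28, 2004. Earlier: shaping is done.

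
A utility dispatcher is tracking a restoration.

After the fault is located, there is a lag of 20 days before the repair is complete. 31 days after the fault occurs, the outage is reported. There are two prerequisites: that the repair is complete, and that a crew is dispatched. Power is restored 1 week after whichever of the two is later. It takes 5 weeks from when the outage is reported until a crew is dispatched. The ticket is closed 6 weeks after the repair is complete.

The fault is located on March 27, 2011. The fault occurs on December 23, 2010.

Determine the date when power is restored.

The fault is located: Mar 27, 2011.
The repair is complete: Mar 27, 2011 + 20 days = Apr 16, 2011.
The fault occurs: Dec 23, 2010.
The outage is reported: Dec 23, 2010 + 31 days = Jan 23, 2011.
A crew is dispatched: Jan 23, 2011 + 5 weeks = Feb 27, 2011.
Both prerequisites met — the repair is complete (Apr 16, 2011), a crew is dispatched (Feb 27, 2011); the later is Apr 16, 2011.
Power is restored: Apr 16, 2011 + 1 week = Apr 23, 2011.

April 23, 2011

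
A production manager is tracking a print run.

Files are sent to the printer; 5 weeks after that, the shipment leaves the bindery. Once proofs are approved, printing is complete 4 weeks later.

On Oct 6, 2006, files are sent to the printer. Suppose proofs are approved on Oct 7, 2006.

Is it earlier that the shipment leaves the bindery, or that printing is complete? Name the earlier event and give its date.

Files are sent to the printer: Oct 6, 2006.
The shipment leaves the bindery: Oct 6, 2006 + 5 weeks = Nov 10, 2006.
Proofs are approved: Oct 7, 2006.
Printing is complete: Oct 7, 2006 + 4 weeks = Nov 4, 2006.
Comparing: the shipment leaves the bindery on Nov 10, 2006 vs printing is complete on Nov 4, 2006. Earlier: printing is complete.

Printing is complete — Nov 4, 2006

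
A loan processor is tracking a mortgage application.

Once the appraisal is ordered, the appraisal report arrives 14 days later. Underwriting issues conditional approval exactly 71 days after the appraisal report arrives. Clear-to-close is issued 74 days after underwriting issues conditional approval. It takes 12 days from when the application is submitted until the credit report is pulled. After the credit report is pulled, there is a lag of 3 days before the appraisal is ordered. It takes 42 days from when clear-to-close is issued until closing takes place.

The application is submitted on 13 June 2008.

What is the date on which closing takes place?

The application is submitted: Jun 13, 2008.
The credit report is pulled: Jun 13, 2008 + 12 days = Jun 25, 2008.
The appraisal is ordered: Jun 25, 2008 + 3 days = Jun 28, 2008.
The appraisal report arrives: Jun 28, 2008 + 14 days = Jul 12, 2008.
Underwriting issues conditional approval: Jul 12, 2008 + 71 days = Sep 21, 2008.
Clear-to-close is issued: Sep 21, 2008 + 74 days = Dec 4, 2008.
Closing takes place: Dec 4, 2008 + 42 days = Jan 15, 2009.

15 January 2009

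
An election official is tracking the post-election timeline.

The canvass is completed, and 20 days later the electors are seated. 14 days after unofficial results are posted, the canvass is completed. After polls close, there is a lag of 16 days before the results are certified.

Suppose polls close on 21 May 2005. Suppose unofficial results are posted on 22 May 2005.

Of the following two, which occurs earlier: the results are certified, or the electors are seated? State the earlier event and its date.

The results are certified — 6 June 2005

Polls close: May 21, 2005.
The results are certified: May 21, 2005 + 16 days = Jun 6, 2005.
Unofficial results are posted: May 22, 2005.
The canvass is completed: May 22, 2005 + 14 days = Jun 5, 2005.
The electors are seated: Jun 5, 2005 + 20 days = Jun 25, 2005.
Comparing: the results are certified on Jun 6, 2005 vs the electors are seated on Jun 25, 2005. Earlier: the results are certified.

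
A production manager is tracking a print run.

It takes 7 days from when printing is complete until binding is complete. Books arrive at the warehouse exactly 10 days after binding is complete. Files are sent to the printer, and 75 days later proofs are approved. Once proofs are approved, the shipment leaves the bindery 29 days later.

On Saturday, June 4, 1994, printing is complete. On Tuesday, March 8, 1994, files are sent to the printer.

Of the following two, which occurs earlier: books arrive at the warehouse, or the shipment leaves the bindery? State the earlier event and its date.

Printing is complete: Jun 4, 1994.
Binding is complete: Jun 4, 1994 + 7 days = Jun 11, 1994.
Books arrive at the warehouse: Jun 11, 1994 + 10 days = Jun 21, 1994.
Files are sent to the printer: Mar 8, 1994.
Proofs are approved: Mar 8, 1994 + 75 days = May 22, 1994.
The shipment leaves the bindery: May 22, 1994 + 29 days = Jun 20, 1994.
Comparing: books arrive at the warehouse on Jun 21, 1994 vs the shipment leaves the bindery on Jun 20, 1994. Earlier: the shipment leaves the bindery.

The shipment leaves the bindery — Monday, June 20, 1994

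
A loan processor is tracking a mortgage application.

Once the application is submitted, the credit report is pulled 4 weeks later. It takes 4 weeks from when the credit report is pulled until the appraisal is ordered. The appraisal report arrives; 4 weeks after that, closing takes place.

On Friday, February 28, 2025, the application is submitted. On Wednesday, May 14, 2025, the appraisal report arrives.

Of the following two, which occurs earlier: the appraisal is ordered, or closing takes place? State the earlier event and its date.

The appraisal is ordered — Friday, April 25, 2025

The application is submitted: Feb 28, 2025.
The credit report is pulled: Feb 28, 2025 + 4 weeks = Mar 28, 2025.
The appraisal is ordered: Mar 28, 2025 + 4 weeks = Apr 25, 2025.
The appraisal report arrives: May 14, 2025.
Closing takes place: May 14, 2025 + 4 weeks = Jun 11, 2025.
Comparing: the appraisal is ordered on Apr 25, 2025 vs closing takes place on Jun 11, 2025. Earlier: the appraisal is ordered.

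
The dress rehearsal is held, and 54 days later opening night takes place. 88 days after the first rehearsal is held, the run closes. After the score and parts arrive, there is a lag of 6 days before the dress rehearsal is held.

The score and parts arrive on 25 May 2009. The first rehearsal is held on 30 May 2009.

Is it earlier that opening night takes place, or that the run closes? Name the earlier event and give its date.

Opening night takes place — 24 July 2009

The score and parts arrive: May 25, 2009.
The dress rehearsal is held: May 25, 2009 + 6 days = May 31, 2009.
Opening night takes place: May 31, 2009 + 54 days = Jul 24, 2009.
The first rehearsal is held: May 30, 2009.
The run closes: May 30, 2009 + 88 days = Aug 26, 2009.
Comparing: opening night takes place on Jul 24, 2009 vs the run closes on Aug 26, 2009. Earlier: opening night takes place.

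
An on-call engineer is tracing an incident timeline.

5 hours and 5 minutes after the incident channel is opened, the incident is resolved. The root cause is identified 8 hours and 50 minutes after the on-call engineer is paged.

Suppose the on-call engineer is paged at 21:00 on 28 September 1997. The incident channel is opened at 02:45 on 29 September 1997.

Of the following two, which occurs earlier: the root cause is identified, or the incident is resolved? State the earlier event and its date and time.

The root cause is identified — 05:50 on 29 September 1997

The on-call engineer is paged: 21:00 Sep 28, 1997.
The root cause is identified: 21:00 Sep 28, 1997 + 8h50m = 05:50 Sep 29, 1997.
The incident channel is opened: 02:45 Sep 29, 1997.
The incident is resolved: 02:45 Sep 29, 1997 + 5h05m = 07:50 Sep 29, 1997.
Comparing: the root cause is identified at 05:50 Sep 29, 1997 vs the incident is resolved at 07:50 Sep 29, 1997. Earlier: the root cause is identified.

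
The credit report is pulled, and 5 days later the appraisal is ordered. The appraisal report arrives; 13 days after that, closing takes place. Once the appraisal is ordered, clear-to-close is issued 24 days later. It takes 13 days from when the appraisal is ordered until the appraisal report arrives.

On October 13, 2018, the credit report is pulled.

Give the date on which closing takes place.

November 13, 2018

The credit report is pulled: Oct 13, 2018.
The appraisal is ordered: Oct 13, 2018 + 5 days = Oct 18, 2018.
The appraisal report arrives: Oct 18, 2018 + 13 days = Oct 31, 2018.
Closing takes place: Oct 31, 2018 + 13 days = Nov 13, 2018.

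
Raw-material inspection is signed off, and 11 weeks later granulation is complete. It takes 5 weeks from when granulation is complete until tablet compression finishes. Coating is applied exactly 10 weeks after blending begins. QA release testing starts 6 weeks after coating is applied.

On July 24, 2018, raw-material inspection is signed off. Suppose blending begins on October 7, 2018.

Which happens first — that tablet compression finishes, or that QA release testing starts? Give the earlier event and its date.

Tablet compression finishes — November 13, 2018

Raw-material inspection is signed off: Jul 24, 2018.
Granulation is complete: Jul 24, 2018 + 11 weeks = Oct 9, 2018.
Tablet compression finishes: Oct 9, 2018 + 5 weeks = Nov 13, 2018.
Blending begins: Oct 7, 2018.
Coating is applied: Oct 7, 2018 + 10 weeks = Dec 16, 2018.
QA release testing starts: Dec 16, 2018 + 6 weeks = Jan 27, 2019.
Comparing: tablet compression finishes on Nov 13, 2018 vs QA release testing starts on Jan 27, 2019. Earlier: tablet compression finishes.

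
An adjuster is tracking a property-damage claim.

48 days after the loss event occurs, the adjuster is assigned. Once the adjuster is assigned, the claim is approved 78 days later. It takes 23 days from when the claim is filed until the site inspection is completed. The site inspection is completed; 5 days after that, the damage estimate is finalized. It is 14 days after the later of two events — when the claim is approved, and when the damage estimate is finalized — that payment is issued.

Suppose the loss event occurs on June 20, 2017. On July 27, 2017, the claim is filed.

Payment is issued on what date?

The loss event occurs: Jun 20, 2017.
The adjuster is assigned: Jun 20, 2017 + 48 days = Aug 7, 2017.
The claim is approved: Aug 7, 2017 + 78 days = Oct 24, 2017.
The claim is filed: Jul 27, 2017.
The site inspection is completed: Jul 27, 2017 + 23 days = Aug 19, 2017.
The damage estimate is finalized: Aug 19, 2017 + 5 days = Aug 24, 2017.
Both prerequisites met — the claim is approved (Oct 24, 2017), the damage estimate is finalized (Aug 24, 2017); the later is Oct 24, 2017.
Payment is issued: Oct 24, 2017 + 14 days = Nov 7, 2017.

November 7, 2017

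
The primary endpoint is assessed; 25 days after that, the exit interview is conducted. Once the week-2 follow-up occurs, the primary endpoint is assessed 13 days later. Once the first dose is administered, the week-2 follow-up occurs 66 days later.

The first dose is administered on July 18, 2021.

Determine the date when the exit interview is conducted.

The first dose is administered: Jul 18, 2021.
The week-2 follow-up occurs: Jul 18, 2021 + 66 days = Sep 22, 2021.
The primary endpoint is assessed: Sep 22, 2021 + 13 days = Oct 5, 2021.
The exit interview is conducted: Oct 5, 2021 + 25 days = Oct 30, 2021.

October 30, 2021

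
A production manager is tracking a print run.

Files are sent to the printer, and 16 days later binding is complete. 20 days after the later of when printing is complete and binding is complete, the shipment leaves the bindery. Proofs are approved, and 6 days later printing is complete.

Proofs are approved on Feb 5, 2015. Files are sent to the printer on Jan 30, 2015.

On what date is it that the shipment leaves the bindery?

Proofs are approved: Feb 5, 2015.
Printing is complete: Feb 5, 2015 + 6 days = Feb 11, 2015.
Files are sent to the printer: Jan 30, 2015.
Binding is complete: Jan 30, 2015 + 16 days = Feb 15, 2015.
Both prerequisites met — printing is complete (Feb 11, 2015), binding is complete (Feb 15, 2015); the later is Feb 15, 2015.
The shipment leaves the bindery: Feb 15, 2015 + 20 days = Mar 7, 2015.

Mar 7, 2015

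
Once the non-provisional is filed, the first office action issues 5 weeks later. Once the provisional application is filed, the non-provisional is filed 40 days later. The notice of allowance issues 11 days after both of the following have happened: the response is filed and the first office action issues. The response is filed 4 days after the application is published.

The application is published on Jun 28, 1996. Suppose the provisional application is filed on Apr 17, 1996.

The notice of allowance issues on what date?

The application is published: Jun 28, 1996.
The response is filed: Jun 28, 1996 + 4 days = Jul 2, 1996.
The provisional application is filed: Apr 17, 1996.
The non-provisional is filed: Apr 17, 1996 + 40 days = May 27, 1996.
The first office action issues: May 27, 1996 + 5 weeks = Jul 1, 1996.
Both prerequisites met — the response is filed (Jul 2, 1996), the first office action issues (Jul 1, 1996); the later is Jul 2, 1996.
The notice of allowance issues: Jul 2, 1996 + 11 days = Jul 13, 1996.

Jul 13, 1996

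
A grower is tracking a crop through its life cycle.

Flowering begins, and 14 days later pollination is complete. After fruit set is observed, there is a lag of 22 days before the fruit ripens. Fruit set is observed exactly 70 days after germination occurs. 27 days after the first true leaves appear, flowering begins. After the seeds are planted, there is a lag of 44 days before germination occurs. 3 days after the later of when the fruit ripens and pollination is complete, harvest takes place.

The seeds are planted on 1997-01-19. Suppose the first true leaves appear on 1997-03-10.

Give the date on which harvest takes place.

1997-06-07

The seeds are planted: Jan 19, 1997.
Germination occurs: Jan 19, 1997 + 44 days = Mar 4, 1997.
Fruit set is observed: Mar 4, 1997 + 70 days = May 13, 1997.
The fruit ripens: May 13, 1997 + 22 days = Jun 4, 1997.
The first true leaves appear: Mar 10, 1997.
Flowering begins: Mar 10, 1997 + 27 days = Apr 6, 1997.
Pollination is complete: Apr 6, 1997 + 14 days = Apr 20, 1997.
Both prerequisites met — the fruit ripens (Jun 4, 1997), pollination is complete (Apr 20, 1997); the later is Jun 4, 1997.
Harvest takes place: Jun 4, 1997 + 3 days = Jun 7, 1997.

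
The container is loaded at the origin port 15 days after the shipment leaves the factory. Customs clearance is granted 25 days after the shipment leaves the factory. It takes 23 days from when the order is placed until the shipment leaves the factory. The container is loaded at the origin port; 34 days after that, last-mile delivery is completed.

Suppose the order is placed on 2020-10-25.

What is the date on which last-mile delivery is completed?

The order is placed: Oct 25, 2020.
The shipment leaves the factory: Oct 25, 2020 + 23 days = Nov 17, 2020.
The container is loaded at the origin port: Nov 17, 2020 + 15 days = Dec 2, 2020.
Last-mile delivery is completed: Dec 2, 2020 + 34 days = Jan 5, 2021.

2021-01-05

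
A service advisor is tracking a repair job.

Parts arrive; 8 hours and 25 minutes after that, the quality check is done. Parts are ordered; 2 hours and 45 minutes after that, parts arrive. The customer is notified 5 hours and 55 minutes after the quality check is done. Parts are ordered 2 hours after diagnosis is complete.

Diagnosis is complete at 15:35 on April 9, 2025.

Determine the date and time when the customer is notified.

10:40 on April 10, 2025

Diagnosis is complete: 15:35 Apr 9, 2025.
Parts are ordered: 15:35 Apr 9, 2025 + 2h = 17:35 Apr 9, 2025.
Parts arrive: 17:35 Apr 9, 2025 + 2h45m = 20:20 Apr 9, 2025.
The quality check is done: 20:20 Apr 9, 2025 + 8h25m = 04:45 Apr 10, 2025.
The customer is notified: 04:45 Apr 10, 2025 + 5h55m = 10:40 Apr 10, 2025.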